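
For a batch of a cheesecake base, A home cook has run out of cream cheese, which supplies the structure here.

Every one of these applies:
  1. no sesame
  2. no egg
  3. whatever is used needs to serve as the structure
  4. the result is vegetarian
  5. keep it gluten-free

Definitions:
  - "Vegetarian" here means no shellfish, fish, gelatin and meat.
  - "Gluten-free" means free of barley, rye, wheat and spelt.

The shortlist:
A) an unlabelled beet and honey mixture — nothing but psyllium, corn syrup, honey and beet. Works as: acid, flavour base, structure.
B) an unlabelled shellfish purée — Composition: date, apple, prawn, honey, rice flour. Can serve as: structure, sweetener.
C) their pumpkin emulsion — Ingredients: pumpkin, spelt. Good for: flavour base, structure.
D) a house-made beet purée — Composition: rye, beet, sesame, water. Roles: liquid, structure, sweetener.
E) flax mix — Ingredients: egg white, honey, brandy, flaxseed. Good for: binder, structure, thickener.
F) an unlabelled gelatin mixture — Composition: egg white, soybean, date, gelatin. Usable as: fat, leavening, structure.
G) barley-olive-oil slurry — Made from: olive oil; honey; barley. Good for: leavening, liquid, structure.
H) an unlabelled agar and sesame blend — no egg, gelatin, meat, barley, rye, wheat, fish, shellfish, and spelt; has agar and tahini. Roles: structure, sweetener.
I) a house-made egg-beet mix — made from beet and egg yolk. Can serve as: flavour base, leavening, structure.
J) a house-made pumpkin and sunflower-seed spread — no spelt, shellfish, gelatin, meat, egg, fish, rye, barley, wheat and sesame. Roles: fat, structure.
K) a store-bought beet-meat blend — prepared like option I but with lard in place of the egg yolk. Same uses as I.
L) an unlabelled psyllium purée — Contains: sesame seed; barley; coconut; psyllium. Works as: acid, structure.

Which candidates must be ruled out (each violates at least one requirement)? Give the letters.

A: corn syrup and honey etc. — none of it excluded — OK
B: has prawn, so not vegetarian — reject
C: has spelt, so not gluten-free — reject
D: has rye, so not gluten-free; has sesame, so not sesame-free — out
E: has egg white, so not egg-free — no
F: has gelatin, so not vegetarian; has egg white, so not egg-free — reject
G: has barley, so not gluten-free — reject
H: has tahini, so not sesame-free — no
I: has egg yolk, so not egg-free — no
J: gluten-free, vegetarian — OK
K: has lard, so not vegetarian — reject
L: has barley, so not gluten-free; has sesame seed, so not sesame-free — out

B, C, D, E, F, G, H, I, K, L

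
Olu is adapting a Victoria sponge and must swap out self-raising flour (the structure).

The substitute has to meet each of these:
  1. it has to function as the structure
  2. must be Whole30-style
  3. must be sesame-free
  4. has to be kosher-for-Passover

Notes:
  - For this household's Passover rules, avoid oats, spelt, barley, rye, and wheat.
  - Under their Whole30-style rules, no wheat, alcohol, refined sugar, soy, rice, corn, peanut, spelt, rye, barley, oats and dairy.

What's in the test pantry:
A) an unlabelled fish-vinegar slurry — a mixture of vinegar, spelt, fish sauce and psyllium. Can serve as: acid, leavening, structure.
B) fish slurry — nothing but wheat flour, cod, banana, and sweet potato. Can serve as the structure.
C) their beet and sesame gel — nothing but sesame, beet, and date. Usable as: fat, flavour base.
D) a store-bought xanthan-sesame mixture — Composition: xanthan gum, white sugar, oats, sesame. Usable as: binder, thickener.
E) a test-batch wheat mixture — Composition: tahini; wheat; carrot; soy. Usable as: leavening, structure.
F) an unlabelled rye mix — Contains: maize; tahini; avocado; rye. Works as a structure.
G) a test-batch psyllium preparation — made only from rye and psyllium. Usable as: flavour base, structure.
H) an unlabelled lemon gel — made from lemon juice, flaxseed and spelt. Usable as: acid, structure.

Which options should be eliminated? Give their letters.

A, B, C, D, E, F, G, H

A: has spelt, so not kosher-for-Passover; has spelt, so not Whole30-style — out
B: has wheat flour, so not kosher-for-Passover; has wheat flour, so not Whole30-style — no
C: not usable as a structure; has sesame, so not sesame-free — out
D: not usable as a structure; has oats, so not kosher-for-Passover (and 2 more) — reject
E: has wheat, so not kosher-for-Passover; has soy, so not Whole30-style (and 1 more) — out
F: has rye, so not kosher-for-Passover; has maize, so not Whole30-style (and 1 more) — out
G: has rye, so not kosher-for-Passover; has rye, so not Whole30-style — reject
H: has spelt, so not kosher-for-Passover; has spelt, so not Whole30-style — reject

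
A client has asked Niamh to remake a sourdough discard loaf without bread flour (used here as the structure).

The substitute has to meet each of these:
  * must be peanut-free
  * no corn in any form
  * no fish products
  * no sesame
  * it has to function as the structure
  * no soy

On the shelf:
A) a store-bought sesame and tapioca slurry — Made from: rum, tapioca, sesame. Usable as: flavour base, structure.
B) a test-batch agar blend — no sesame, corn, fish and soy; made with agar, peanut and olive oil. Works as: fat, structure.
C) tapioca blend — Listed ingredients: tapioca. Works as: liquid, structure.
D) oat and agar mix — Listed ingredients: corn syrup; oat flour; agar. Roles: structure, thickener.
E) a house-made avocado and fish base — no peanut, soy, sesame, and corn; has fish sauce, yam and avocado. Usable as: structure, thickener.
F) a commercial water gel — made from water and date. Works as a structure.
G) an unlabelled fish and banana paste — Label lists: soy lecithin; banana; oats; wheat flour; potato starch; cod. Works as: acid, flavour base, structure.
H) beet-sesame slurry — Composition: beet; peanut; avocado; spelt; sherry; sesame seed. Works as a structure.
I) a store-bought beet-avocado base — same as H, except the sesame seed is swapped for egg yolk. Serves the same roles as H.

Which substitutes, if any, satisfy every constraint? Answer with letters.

A: has sesame, so not sesame-free — reject
B: has peanut, so not peanut-free — no
C: only tapioca; none excluded — valid
D: has corn syrup, so not corn-free — reject
E: has fish sauce, so not fish-free — no
F: nothing on the exclusion list — OK
G: has cod, so not fish-free; has soy lecithin, so not soy-free — reject
H: has sesame seed, so not sesame-free; has peanut, so not peanut-free — no
I: has peanut, so not peanut-free — reject

C, F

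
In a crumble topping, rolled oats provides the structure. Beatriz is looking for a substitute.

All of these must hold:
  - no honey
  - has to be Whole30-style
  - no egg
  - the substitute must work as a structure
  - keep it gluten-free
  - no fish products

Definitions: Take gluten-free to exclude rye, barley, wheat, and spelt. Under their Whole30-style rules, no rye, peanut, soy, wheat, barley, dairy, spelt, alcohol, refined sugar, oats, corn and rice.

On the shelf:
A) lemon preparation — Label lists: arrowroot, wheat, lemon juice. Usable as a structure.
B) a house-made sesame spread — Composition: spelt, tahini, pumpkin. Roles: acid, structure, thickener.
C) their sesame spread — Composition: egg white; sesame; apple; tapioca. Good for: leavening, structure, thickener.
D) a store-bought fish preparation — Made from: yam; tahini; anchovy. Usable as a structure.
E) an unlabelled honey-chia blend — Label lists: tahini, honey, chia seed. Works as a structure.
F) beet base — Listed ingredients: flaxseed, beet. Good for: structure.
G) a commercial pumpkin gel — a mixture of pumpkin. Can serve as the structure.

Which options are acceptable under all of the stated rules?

A: has wheat, so not gluten-free; has wheat, so not Whole30-style — reject
B: has spelt, so not gluten-free; has spelt, so not Whole30-style — no
C: has egg white, so not egg-free — reject
D: has anchovy, so not fish-free — no
E: has honey, so not honey-free — no
F: only flaxseed and beet; none excluded — valid
G: every rule checks out — keep

F, G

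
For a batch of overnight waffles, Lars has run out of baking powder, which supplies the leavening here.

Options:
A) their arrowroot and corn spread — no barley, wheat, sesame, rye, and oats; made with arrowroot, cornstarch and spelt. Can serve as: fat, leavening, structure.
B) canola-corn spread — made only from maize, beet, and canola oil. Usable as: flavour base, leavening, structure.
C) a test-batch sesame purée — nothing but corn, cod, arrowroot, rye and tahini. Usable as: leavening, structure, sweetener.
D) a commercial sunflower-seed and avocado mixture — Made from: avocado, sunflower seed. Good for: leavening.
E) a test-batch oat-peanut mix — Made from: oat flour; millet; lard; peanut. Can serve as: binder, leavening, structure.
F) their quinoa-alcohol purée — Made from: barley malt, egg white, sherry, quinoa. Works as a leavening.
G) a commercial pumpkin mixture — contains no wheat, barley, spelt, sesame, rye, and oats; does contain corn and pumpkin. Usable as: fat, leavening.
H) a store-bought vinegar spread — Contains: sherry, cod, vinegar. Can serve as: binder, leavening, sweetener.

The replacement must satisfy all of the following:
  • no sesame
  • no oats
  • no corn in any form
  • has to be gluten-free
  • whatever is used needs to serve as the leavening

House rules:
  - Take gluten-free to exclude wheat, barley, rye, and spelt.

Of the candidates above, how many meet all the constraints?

A: has spelt, so not gluten-free; has cornstarch, so not corn-free — out
B: has maize, so not corn-free — no
C: has rye, so not gluten-free; has corn, so not corn-free (and 1 more) — no
D: works as a leavening, no sesame, no corn — valid
E: has oat flour, so not oat-free — no
F: has barley malt, so not gluten-free — out
G: has corn, so not corn-free — out
H: only sherry, cod, and vinegar; none excluded — valid

2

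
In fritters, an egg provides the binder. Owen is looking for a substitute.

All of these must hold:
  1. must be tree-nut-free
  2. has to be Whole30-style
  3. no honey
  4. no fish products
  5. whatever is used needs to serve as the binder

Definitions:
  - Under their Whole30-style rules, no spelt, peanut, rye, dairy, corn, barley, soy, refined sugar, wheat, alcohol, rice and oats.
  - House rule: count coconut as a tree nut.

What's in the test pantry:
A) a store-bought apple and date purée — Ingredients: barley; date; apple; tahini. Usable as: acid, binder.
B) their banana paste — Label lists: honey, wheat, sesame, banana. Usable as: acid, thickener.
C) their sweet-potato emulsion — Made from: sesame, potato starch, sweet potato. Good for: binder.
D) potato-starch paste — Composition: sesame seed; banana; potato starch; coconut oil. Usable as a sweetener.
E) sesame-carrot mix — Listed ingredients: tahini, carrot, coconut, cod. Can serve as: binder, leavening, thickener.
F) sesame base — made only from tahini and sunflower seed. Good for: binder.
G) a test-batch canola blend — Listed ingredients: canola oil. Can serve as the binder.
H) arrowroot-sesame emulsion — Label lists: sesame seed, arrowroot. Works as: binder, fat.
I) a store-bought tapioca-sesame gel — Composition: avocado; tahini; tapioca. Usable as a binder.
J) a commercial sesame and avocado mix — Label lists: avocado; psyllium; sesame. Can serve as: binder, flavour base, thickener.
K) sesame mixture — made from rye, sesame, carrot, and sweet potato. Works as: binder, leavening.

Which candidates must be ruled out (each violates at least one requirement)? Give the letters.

A: has barley, so not Whole30-style — reject
B: not usable as a binder; has wheat, so not Whole30-style (and 1 more) — no
C: only sesame, sweet potato and potato starch; none excluded — valid
D: not usable as a binder; has coconut oil, so not tree-nut-free — no
E: has coconut, so not tree-nut-free; has cod, so not fish-free — no
F: works as a binder, tree-nut-free, no honey — valid
G: all constraints satisfied — keep
H: works as a binder, no fish, tree-nut-free — keep
I: only tahini, avocado and tapioca; none excluded — OK
J: only sesame, avocado and psyllium; none excluded — keep
K: has rye, so not Whole30-style — reject

A, B, D, E, K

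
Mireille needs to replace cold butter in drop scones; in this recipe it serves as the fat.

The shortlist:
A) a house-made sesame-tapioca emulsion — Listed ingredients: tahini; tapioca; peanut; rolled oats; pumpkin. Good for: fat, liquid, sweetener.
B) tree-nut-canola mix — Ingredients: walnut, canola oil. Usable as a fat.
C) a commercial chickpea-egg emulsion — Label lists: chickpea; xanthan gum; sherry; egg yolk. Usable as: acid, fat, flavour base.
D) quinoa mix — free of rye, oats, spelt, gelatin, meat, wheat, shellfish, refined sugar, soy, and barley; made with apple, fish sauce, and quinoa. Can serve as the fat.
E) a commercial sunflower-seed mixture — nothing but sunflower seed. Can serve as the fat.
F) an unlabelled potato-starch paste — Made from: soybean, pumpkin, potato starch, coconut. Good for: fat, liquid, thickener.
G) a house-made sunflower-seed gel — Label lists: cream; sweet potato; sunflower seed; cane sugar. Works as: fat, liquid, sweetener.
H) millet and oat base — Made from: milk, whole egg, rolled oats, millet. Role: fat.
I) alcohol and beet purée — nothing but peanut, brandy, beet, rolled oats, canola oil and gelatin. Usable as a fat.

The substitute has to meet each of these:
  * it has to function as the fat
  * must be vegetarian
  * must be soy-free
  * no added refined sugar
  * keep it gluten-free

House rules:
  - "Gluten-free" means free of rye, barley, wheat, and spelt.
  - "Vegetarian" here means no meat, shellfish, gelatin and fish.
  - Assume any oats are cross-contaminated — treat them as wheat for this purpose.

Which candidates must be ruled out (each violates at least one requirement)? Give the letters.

A, D, F, G, H, I

A: has rolled oats, so not gluten-free — out
B: only walnut and canola oil; none excluded — keep
C: works as a fat, no soy, gluten-free — valid
D: has fish sauce, so not vegetarian — no
E: works as a fat, vegetarian, no soy — OK
F: has soybean, so not soy-free — no
G: has cane sugar, so not no-added-sugar — no
H: has rolled oats, so not gluten-free — reject
I: has rolled oats, so not gluten-free; has gelatin, so not vegetarian — out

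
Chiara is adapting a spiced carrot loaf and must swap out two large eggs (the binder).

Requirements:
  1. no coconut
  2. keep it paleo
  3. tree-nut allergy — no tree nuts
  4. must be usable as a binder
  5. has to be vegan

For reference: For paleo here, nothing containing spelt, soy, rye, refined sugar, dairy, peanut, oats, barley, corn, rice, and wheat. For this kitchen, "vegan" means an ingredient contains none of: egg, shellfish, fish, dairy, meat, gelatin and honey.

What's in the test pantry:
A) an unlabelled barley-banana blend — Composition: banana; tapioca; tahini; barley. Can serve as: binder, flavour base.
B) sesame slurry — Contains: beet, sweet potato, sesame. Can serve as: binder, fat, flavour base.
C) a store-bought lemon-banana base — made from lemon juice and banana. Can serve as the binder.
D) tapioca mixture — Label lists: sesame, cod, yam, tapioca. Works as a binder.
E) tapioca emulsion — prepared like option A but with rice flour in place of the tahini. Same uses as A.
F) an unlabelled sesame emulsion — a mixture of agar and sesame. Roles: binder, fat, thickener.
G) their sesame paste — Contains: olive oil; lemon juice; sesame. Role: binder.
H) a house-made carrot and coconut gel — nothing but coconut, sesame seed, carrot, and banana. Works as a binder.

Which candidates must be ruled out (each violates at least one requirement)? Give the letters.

A, D, E, H

A: has barley, so not paleo — out
B: works as a binder, vegan, no coconut — valid
C: only banana and lemon juice; none excluded — keep
D: has cod, so not vegan — reject
E: has barley, so not paleo — reject
F: works as a binder, vegan, no coconut — keep
G: no coconut, no tree nuts — valid
H: has coconut, so not coconut-free — out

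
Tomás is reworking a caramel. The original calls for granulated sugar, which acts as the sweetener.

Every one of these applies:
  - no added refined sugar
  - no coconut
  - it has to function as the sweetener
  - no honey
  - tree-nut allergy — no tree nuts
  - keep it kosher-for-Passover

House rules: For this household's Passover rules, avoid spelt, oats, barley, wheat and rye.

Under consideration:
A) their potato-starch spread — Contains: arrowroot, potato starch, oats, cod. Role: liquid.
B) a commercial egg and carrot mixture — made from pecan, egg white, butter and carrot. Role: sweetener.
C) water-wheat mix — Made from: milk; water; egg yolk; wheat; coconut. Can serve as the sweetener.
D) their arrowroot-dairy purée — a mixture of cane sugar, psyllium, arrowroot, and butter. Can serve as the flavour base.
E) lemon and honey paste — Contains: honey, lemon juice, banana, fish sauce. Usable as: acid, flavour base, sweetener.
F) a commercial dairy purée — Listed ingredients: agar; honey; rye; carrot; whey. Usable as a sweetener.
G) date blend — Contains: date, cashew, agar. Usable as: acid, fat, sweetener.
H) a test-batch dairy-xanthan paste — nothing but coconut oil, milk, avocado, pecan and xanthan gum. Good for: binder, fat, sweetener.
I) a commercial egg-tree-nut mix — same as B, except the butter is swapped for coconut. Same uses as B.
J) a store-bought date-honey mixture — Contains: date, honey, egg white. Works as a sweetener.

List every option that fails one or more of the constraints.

A, B, C, D, E, F, G, H, I, J

A: not usable as a sweetener; has oats, so not kosher-for-Passover — reject
B: has pecan, so not tree-nut-free — out
C: has wheat, so not kosher-for-Passover; has coconut, so not coconut-free — reject
D: not usable as a sweetener; has cane sugar, so not no-added-sugar — no
E: has honey, so not honey-free — out
F: has rye, so not kosher-for-Passover; has honey, so not honey-free — no
G: has cashew, so not tree-nut-free — no
H: has pecan, so not tree-nut-free; has coconut oil, so not coconut-free — reject
I: has pecan, so not tree-nut-free; has coconut, so not coconut-free — reject
J: has honey, so not honey-free — no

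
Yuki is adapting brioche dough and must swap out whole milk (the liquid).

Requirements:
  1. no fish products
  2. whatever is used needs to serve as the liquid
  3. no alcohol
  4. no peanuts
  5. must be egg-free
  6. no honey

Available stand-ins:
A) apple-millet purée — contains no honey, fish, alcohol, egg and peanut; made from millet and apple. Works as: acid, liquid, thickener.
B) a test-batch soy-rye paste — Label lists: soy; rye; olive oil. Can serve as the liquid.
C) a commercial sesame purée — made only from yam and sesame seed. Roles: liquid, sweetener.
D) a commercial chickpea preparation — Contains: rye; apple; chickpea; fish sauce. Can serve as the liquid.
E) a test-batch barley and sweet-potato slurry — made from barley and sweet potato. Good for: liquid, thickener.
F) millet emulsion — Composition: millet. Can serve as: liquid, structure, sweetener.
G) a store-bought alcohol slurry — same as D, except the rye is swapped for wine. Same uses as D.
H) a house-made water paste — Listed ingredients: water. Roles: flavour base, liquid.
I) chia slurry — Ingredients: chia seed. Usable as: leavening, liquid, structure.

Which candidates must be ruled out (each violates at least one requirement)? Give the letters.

A: all constraints satisfied — valid
B: only rye, soy and olive oil; none excluded — keep
C: every rule checks out — valid
D: has fish sauce, so not fish-free — out
E: no peanut, no honey — valid
F: every rule checks out — OK
G: has fish sauce, so not fish-free; has wine, so not alcohol-free — out
H: works as a liquid, no alcohol, no peanut — valid
I: no peanut, no fish — valid

D, G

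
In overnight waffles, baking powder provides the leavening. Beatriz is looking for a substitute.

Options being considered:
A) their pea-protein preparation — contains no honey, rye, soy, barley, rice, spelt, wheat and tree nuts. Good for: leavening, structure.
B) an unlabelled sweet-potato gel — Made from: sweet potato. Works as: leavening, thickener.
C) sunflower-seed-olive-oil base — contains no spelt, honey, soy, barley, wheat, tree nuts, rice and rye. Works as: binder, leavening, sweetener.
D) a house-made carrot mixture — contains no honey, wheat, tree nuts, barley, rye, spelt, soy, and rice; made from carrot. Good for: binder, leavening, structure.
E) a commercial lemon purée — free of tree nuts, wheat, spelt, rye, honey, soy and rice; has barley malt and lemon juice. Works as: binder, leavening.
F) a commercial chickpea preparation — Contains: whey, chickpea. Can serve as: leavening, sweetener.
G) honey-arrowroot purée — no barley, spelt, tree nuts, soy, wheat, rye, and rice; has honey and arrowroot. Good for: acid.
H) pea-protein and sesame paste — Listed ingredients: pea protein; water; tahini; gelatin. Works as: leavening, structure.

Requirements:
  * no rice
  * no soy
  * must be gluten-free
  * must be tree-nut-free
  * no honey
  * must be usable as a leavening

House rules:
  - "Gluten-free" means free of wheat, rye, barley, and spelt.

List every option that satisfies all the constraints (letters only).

A: every rule checks out — valid
B: all constraints satisfied — OK
C: gluten-free, no honey — OK
D: works as a leavening, no soy, no rice — keep
E: has barley malt, so not gluten-free — reject
F: all constraints satisfied — valid
G: not usable as a leavening; has honey, so not honey-free — out
H: gelatin and tahini etc. — none of it excluded — keep

A, B, C, D, F, H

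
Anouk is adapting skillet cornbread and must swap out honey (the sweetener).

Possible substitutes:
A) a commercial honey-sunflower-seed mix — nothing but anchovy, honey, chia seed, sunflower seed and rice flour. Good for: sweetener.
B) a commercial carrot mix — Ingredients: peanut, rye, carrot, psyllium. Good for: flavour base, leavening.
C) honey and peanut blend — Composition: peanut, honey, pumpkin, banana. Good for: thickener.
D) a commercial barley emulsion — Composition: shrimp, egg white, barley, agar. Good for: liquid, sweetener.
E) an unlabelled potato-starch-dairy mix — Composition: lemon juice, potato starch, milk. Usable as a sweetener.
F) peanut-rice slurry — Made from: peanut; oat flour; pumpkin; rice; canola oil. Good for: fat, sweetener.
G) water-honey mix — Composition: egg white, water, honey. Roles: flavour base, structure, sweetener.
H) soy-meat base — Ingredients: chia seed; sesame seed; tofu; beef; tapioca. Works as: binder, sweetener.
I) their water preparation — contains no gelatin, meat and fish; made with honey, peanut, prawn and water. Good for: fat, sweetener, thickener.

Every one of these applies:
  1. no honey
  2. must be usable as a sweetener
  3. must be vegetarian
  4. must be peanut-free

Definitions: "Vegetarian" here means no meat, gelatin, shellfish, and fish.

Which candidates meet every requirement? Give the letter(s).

A: has anchovy, so not vegetarian; has honey, so not honey-free — no
B: not usable as a sweetener; has peanut, so not peanut-free — no
C: not usable as a sweetener; has peanut, so not peanut-free (and 1 more) — no
D: has shrimp, so not vegetarian — reject
E: all constraints satisfied — OK
F: has peanut, so not peanut-free — no
G: has honey, so not honey-free — out
H: has beef, so not vegetarian — no
I: has prawn, so not vegetarian; has peanut, so not peanut-free (and 1 more) — no

E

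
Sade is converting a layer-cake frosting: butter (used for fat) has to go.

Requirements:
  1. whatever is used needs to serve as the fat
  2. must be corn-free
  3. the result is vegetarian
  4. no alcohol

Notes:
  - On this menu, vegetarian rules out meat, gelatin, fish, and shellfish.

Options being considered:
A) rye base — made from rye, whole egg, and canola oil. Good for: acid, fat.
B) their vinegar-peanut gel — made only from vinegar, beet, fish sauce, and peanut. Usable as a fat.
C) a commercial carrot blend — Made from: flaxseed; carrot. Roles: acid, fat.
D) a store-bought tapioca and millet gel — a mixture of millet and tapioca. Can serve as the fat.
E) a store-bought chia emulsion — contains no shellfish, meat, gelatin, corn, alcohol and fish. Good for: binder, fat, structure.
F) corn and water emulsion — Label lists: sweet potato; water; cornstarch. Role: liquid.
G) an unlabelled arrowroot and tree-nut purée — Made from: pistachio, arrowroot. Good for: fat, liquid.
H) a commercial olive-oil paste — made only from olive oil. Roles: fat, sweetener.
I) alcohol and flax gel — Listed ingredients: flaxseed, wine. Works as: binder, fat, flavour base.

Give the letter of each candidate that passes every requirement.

A: works as a fat, no corn, vegetarian — keep
B: has fish sauce, so not vegetarian — no
C: only flaxseed and carrot; none excluded — valid
D: works as a fat, no corn, vegetarian — valid
E: every rule checks out — OK
F: not usable as a fat; has cornstarch, so not corn-free — no
G: no alcohol, vegetarian — keep
H: vegetarian, no corn — valid
I: has wine, so not alcohol-free — no

A, C, D, E, G, H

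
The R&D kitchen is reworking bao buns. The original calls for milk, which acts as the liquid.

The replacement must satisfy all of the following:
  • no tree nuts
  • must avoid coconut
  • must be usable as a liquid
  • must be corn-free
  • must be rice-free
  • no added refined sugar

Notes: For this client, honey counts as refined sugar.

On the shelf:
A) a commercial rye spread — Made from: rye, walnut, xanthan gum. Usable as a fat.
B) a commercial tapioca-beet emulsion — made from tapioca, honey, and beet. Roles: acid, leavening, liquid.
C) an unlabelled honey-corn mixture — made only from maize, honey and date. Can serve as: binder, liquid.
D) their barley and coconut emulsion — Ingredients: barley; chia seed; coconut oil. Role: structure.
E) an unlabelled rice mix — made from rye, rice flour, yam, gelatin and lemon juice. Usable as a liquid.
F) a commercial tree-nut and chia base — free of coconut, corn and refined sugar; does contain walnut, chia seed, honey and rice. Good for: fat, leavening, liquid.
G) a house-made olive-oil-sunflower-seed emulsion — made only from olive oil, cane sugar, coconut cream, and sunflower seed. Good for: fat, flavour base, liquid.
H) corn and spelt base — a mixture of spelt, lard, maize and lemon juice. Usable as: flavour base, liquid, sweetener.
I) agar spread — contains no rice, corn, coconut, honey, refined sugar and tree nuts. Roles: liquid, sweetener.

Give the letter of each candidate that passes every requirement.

A: not usable as a liquid; has walnut, so not tree-nut-free — reject
B: has honey, so not no-added-sugar — out
C: has honey, so not no-added-sugar; has maize, so not corn-free — no
D: not usable as a liquid; has coconut oil, so not coconut-free — no
E: has rice flour, so not rice-free — no
F: has walnut, so not tree-nut-free; has honey, so not no-added-sugar (and 1 more) — out
G: has cane sugar, so not no-added-sugar; has coconut cream, so not coconut-free — out
H: has maize, so not corn-free — no
I: no-added-sugar, no rice — keep

I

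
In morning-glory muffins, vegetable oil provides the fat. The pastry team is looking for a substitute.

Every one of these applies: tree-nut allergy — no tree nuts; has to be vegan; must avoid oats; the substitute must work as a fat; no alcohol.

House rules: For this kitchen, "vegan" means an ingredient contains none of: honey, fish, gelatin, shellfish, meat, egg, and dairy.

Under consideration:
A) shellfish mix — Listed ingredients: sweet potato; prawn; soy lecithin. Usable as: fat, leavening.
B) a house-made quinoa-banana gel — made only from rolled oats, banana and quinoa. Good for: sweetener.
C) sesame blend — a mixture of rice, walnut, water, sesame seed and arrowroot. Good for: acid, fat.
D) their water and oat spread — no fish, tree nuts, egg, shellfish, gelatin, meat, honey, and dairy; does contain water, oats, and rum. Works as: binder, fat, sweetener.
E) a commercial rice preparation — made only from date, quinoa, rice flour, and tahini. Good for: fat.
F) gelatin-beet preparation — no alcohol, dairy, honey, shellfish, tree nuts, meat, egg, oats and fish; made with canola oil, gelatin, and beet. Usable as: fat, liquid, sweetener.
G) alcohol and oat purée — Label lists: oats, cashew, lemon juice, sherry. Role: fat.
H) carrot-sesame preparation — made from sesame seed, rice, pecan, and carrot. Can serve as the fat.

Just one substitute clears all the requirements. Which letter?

A: has prawn, so not vegan — no
B: not usable as a fat; has rolled oats, so not oat-free — no
C: has walnut, so not tree-nut-free — out
D: has oats, so not oat-free; has rum, so not alcohol-free — out
E: rice flour and tahini etc. — none of it excluded — keep
F: has gelatin, so not vegan — out
G: has oats, so not oat-free; has cashew, so not tree-nut-free (and 1 more) — no
H: has pecan, so not tree-nut-free — no

E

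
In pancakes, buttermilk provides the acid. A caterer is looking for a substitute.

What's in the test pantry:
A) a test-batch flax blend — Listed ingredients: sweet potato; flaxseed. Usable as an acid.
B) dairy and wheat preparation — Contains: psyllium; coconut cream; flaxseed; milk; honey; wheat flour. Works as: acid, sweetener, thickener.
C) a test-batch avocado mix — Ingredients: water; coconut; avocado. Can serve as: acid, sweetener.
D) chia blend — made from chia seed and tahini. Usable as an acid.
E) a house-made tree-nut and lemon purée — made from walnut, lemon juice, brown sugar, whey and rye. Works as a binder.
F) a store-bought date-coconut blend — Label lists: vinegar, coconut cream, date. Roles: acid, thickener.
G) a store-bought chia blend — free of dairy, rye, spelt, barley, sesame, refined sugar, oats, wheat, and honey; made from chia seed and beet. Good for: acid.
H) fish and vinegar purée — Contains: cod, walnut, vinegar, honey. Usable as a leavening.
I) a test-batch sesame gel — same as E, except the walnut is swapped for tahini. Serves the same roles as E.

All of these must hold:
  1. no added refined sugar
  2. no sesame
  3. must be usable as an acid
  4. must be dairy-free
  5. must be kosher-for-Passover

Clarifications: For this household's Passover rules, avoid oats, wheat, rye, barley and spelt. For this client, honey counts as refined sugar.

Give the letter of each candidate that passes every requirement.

A, C, F, G

A: all constraints satisfied — valid
B: has wheat flour, so not kosher-for-Passover; has milk, so not dairy-free (and 1 more) — out
C: works as an acid, no dairy, no sesame — OK
D: has tahini, so not sesame-free — out
E: not usable as an acid; has rye, so not kosher-for-Passover (and 2 more) — no
F: only coconut cream, date and vinegar; none excluded — OK
G: all constraints satisfied — OK
H: not usable as an acid; has honey, so not no-added-sugar — out
I: not usable as an acid; has rye, so not kosher-for-Passover (and 3 more) — no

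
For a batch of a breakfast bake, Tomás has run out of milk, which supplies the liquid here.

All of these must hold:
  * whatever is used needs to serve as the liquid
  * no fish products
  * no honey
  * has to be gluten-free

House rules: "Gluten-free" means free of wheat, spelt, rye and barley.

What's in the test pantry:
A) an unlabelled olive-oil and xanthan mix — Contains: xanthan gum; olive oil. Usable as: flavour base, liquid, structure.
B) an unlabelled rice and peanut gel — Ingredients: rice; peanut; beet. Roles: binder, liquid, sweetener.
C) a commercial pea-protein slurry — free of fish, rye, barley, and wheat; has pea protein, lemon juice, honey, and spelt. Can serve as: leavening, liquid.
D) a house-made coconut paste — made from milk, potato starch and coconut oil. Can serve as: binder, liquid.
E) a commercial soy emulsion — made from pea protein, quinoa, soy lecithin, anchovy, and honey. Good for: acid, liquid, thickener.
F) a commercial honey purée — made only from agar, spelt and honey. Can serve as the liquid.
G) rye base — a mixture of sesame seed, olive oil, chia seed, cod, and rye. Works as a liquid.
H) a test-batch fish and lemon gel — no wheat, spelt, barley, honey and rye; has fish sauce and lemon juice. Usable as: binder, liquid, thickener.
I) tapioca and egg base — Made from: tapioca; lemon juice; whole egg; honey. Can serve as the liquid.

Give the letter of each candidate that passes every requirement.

A: works as a liquid, no honey, gluten-free — keep
B: no honey, gluten-free — keep
C: has spelt, so not gluten-free; has honey, so not honey-free — out
D: only coconut oil, milk, and potato starch; none excluded — keep
E: has anchovy, so not fish-free; has honey, so not honey-free — reject
F: has spelt, so not gluten-free; has honey, so not honey-free — out
G: has rye, so not gluten-free; has cod, so not fish-free — no
H: has fish sauce, so not fish-free — reject
I: has honey, so not honey-free — no

A, B, D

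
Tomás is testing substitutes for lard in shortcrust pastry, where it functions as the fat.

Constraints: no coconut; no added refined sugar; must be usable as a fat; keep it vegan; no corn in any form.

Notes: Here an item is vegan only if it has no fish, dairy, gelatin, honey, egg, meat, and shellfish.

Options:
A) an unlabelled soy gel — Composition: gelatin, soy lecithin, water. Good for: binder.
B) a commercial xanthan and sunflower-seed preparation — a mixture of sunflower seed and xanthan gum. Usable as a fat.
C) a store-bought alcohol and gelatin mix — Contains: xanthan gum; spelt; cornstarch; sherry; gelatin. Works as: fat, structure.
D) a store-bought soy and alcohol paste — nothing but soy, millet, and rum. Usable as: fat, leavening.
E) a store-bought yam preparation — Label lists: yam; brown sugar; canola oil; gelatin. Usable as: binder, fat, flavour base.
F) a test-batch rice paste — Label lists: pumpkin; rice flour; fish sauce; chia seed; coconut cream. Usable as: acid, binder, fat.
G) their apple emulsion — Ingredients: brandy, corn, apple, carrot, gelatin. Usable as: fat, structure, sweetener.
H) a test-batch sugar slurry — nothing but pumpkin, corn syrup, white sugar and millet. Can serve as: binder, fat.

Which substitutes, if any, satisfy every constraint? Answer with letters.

B, D

A: not usable as a fat; has gelatin, so not vegan — reject
B: no refined sugar, no corn — OK
C: has gelatin, so not vegan; has cornstarch, so not corn-free — reject
D: works as a fat, no refined sugar, no coconut — valid
E: has gelatin, so not vegan; has brown sugar, so not no-added-sugar — no
F: has fish sauce, so not vegan; has coconut cream, so not coconut-free — out
G: has gelatin, so not vegan; has corn, so not corn-free — no
H: has corn syrup, so not corn-free; has white sugar, so not no-added-sugar — reject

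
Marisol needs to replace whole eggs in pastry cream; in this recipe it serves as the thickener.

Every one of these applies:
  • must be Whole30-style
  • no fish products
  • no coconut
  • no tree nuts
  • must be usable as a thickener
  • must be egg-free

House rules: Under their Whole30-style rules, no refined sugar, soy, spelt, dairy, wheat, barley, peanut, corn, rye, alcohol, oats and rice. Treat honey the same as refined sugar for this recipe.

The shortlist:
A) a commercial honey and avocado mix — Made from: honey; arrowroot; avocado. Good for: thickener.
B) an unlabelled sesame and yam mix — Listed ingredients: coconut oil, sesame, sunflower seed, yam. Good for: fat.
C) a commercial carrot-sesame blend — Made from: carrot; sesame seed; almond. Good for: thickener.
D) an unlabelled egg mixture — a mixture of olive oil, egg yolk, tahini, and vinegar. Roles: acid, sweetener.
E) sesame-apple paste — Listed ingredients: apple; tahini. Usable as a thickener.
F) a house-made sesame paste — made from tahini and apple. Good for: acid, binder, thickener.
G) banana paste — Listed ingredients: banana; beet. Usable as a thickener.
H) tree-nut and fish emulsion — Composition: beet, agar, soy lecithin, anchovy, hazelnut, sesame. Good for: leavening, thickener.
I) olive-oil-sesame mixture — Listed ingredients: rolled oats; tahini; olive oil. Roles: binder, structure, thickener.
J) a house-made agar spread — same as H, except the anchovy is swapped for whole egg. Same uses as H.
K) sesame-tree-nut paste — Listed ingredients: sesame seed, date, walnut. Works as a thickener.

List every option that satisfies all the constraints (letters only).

E, F, G

A: has honey, so not Whole30-style — out
B: not usable as a thickener; has coconut oil, so not coconut-free — reject
C: has almond, so not tree-nut-free — out
D: not usable as a thickener; has egg yolk, so not egg-free — out
E: works as a thickener, Whole30-style, no tree nuts — valid
F: only tahini and apple; none excluded — OK
G: every rule checks out — OK
H: has soy lecithin, so not Whole30-style; has hazelnut, so not tree-nut-free (and 1 more) — no
I: has rolled oats, so not Whole30-style — out
J: has soy lecithin, so not Whole30-style; has hazelnut, so not tree-nut-free (and 1 more) — reject
K: has walnut, so not tree-nut-free — no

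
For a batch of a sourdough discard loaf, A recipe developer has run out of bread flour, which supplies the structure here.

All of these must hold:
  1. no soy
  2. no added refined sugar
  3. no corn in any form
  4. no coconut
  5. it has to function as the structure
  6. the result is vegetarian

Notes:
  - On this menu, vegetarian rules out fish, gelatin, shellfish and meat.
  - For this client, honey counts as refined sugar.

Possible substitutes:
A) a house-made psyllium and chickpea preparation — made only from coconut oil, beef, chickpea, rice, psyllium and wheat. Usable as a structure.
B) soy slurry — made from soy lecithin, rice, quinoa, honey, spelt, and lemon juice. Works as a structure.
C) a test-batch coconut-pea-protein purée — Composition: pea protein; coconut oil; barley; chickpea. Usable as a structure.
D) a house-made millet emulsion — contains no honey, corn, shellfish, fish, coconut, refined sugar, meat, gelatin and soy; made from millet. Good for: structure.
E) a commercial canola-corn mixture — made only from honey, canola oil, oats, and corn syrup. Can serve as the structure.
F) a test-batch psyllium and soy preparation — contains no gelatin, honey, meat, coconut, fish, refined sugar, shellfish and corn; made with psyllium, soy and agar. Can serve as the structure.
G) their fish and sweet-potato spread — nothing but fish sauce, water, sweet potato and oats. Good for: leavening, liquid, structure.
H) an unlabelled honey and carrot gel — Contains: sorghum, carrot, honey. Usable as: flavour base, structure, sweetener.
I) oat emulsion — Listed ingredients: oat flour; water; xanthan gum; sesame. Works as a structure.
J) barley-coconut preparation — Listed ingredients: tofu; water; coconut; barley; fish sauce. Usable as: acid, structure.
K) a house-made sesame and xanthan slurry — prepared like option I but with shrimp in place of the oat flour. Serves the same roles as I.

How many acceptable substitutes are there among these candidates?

A: has beef, so not vegetarian; has coconut oil, so not coconut-free — reject
B: has honey, so not no-added-sugar; has soy lecithin, so not soy-free — reject
C: has coconut oil, so not coconut-free — out
D: every rule checks out — valid
E: has honey, so not no-added-sugar; has corn syrup, so not corn-free — no
F: has soy, so not soy-free — out
G: has fish sauce, so not vegetarian — no
H: has honey, so not no-added-sugar — reject
I: no corn, no coconut — OK
J: has fish sauce, so not vegetarian; has coconut, so not coconut-free (and 1 more) — no
K: has shrimp, so not vegetarian — out

2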